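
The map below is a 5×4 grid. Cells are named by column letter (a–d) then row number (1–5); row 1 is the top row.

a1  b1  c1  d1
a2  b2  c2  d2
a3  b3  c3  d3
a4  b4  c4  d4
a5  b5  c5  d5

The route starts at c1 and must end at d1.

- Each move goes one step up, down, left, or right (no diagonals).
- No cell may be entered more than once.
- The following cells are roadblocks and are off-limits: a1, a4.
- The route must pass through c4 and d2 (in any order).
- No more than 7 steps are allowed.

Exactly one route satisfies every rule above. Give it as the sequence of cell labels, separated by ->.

c1 -> c2 -> c3 -> c4 -> d4 -> d3 -> d2 -> d1

The budget equals the shortest possible length, so every move has to be on a shortest route through the required cells.
Route from c1: 3× down (reaching c4), right to d4, 3× up (reaching d1) — 7 moves in all.
Check: all required cells visited; 7 ≤ 7 moves.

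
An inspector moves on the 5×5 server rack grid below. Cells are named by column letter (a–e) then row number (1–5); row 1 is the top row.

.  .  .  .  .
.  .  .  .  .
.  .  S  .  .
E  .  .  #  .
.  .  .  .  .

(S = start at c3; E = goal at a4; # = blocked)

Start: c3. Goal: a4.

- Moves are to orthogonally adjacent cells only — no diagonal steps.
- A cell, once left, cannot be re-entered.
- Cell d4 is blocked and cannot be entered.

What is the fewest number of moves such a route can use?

3

The Manhattan distance from c3 to a4 is |3−4| + |3−1| = 3, so at least 3 moves are needed.
A route of 3 moves achieves this: c3 → c4 → b4 → a4.
Since 3 matches the lower bound, it is optimal.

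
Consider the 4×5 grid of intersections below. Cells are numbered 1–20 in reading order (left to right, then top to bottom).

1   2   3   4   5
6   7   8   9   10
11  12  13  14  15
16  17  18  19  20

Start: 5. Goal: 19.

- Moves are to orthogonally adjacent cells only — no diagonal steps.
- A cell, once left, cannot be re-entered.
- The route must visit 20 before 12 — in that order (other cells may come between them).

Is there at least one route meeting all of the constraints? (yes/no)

no

Ignoring the required order, 141 revisit-free routes from 5 to 19 pass through all of 20 and 12; the waypoint orders that occur are 12 → 20 (141) — never 20 → 12.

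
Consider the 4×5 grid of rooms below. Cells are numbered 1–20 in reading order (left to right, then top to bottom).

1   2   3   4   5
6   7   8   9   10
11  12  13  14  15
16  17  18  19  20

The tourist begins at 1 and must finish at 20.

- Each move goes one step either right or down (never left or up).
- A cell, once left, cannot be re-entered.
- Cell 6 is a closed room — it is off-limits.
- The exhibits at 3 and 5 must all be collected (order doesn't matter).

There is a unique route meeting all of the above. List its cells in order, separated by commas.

1, 2, 3, 4, 5, 10, 15, 20

Moves only go right or down, so the column and row indices never decrease.
Route from 1: right 4 to 5, down 3 to 20 — 7 moves in all.
Check: all required cells visited.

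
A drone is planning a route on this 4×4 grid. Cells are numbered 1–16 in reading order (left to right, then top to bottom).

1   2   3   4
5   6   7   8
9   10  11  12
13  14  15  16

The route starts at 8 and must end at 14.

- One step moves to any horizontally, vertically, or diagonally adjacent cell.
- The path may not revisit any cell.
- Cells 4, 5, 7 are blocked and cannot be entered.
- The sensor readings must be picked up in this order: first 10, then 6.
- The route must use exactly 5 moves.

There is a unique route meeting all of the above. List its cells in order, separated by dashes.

The waypoints must appear in the order 10, 6, with no cell reused.
Route from 8: down-left to 11, left to 10, up to 6, down-left to 9, down-right to 14 — 5 moves in all.
Check: order respected (10 at step 2, 6 at step 3); 5 moves as required.

8 - 11 - 10 - 6 - 9 - 14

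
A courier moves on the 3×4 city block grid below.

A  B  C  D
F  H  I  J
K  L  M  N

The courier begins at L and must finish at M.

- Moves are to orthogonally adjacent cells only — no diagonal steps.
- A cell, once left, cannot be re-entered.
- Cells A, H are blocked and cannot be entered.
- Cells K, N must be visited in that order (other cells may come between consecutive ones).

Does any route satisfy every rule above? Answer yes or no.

no

Every way from K onward to M runs back through L, which the route has already used — so it cannot be completed without a revisit.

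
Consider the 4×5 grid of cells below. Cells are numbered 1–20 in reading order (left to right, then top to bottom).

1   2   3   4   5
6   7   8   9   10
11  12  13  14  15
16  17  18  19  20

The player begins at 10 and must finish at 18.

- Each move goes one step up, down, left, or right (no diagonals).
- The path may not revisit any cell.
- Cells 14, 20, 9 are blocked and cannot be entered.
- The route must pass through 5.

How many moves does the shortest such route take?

Any route passes through 5 somewhere between 10 and 18. Summing Manhattan distances along the two legs (10 → 5 → 18) gives a lower bound of 1 + 5 = 6 moves.
A route of 6 moves achieves this: 10 → 5 → 4 → 3 → 8 → 13 → 18.
Since 6 matches the lower bound, it is optimal.

6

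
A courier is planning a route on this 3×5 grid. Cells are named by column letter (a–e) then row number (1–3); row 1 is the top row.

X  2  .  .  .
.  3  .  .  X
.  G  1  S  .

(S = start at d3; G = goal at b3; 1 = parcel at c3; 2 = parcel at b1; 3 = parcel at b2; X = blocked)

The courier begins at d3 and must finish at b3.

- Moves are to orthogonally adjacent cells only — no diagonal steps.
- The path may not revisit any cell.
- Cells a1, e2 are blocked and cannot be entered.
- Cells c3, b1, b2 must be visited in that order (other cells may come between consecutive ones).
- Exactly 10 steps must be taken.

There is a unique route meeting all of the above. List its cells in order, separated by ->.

The waypoints must appear in the order c3, b1, b2, with no cell reused.
Route from d3: left 1 to c3, up 1 to c2, right 1 to d2, up 1 to d1, left 2 to b1, down 1 to b2, left 1 to a2, down 1 to a3, right 1 to b3 — 10 moves in all.
Check: order respected (1 at step 1, 2 at step 6, 3 at step 7); 10 moves as required.

d3 -> c3 -> c2 -> d2 -> d1 -> c1 -> b1 -> b2 -> a2 -> a3 -> b3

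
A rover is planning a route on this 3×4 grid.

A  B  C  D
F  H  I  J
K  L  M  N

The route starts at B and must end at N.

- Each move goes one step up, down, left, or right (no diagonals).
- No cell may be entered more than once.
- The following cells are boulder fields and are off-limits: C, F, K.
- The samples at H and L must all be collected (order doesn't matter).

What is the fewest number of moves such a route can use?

4

Any route passes through H and L in some order between B and N. Summing Manhattan distances along each leg and taking the cheapest ordering (B → H → L → N) gives a lower bound of 1 + 1 + 2 = 4 moves.
A route of 4 moves achieves this: B → H → L → M → N.
Since 4 matches the lower bound, it is optimal.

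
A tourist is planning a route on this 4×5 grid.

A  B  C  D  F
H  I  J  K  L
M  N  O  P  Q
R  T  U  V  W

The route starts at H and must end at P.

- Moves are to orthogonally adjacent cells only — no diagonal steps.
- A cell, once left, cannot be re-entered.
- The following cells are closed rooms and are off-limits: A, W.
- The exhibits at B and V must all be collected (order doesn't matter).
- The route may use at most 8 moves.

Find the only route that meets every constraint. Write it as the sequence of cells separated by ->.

H -> I -> B -> C -> J -> O -> U -> V -> P

Any route must reach B and V and still end at P within 8 moves, so the order of the required stops is forced.
Route from H: right 1 to I, up 1 to B, right 1 to C, down 3 to U, right 1 to V, up 1 to P — 8 moves in all.
Check: all required cells visited; 8 ≤ 8 moves.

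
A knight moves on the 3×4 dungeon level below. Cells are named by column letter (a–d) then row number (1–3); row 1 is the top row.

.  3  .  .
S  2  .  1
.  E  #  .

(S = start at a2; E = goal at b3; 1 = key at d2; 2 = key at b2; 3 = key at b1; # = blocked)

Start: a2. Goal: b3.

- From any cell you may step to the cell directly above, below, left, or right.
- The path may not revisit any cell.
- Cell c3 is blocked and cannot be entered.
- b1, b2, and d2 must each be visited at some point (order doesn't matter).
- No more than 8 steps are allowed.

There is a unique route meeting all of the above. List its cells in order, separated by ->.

The budget equals the shortest possible length, so every move has to be on a shortest route through the required cells.
Route from a2: up 1 to a1, right 3 to d1, down 1 to d2, left 2 to b2, down 1 to b3 — 8 moves in all.
Check: all required cells visited; 8 ≤ 8 moves.

a2 -> a1 -> b1 -> c1 -> d1 -> d2 -> c2 -> b2 -> b3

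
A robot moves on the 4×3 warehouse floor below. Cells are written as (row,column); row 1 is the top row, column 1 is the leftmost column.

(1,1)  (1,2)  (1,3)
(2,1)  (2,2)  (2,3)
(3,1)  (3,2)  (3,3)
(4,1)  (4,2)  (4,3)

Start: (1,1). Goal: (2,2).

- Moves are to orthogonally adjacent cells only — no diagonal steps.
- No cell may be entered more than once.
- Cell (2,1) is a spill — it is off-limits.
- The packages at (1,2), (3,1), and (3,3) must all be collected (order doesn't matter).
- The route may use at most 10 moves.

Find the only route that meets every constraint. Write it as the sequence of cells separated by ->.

(1,1) -> (1,2) -> (1,3) -> (2,3) -> (3,3) -> (4,3) -> (4,2) -> (4,1) -> (3,1) -> (3,2) -> (2,2)

The 10-move cap with required stops at (1,2), (3,1), (3,3) leaves no slack for detours.
Route from (1,1): 2× right (reaching (1,3)), 3× down (reaching (4,3)), 2× left (reaching (4,1)), up to (3,1), right to (3,2), up to (2,2) — 10 moves in all.
Check: all required cells visited; 10 ≤ 10 moves.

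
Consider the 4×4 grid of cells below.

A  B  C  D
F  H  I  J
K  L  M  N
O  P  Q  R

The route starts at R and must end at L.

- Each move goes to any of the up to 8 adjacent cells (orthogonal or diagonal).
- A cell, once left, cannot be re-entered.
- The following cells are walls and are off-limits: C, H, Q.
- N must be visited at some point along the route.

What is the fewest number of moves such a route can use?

3

Any route passes through N somewhere between R and L. Summing Chebyshev distances along the two legs (R → N → L) gives a lower bound of 1 + 2 = 3 moves.
A route of 3 moves achieves this: R → N → I → L.
Since 3 matches the lower bound, it is optimal.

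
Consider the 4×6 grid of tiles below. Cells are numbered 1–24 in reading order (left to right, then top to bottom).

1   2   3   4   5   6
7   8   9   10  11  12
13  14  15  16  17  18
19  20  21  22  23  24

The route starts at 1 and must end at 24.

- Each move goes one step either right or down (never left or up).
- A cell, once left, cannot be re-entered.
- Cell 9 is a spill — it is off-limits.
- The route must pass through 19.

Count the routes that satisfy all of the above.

A right/down-only route from 1 to 24 makes exactly 3 down-moves and 5 right-moves in some order.
With no other constraints that would be C(8,3) = 56 routes.
Split at 19 and multiply the segment counts (each segment already excludes blocked cells): 1→19: 1; 19→24: 1; product = 1.
That gives 1 route.

1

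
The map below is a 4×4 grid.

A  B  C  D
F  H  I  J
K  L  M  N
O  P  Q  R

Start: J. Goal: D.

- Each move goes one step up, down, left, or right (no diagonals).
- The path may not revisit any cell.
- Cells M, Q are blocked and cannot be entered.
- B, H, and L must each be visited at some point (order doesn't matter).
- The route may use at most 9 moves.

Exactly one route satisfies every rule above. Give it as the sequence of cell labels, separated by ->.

J -> I -> H -> L -> K -> F -> A -> B -> C -> D

The budget equals the shortest possible length, so every move has to be on a shortest route through the required cells.
Route from J: 2× left (reaching H), down to L, left to K, 2× up (reaching A), 3× right (reaching D) — 9 moves in all.
Check: all required cells visited; 9 ≤ 9 moves.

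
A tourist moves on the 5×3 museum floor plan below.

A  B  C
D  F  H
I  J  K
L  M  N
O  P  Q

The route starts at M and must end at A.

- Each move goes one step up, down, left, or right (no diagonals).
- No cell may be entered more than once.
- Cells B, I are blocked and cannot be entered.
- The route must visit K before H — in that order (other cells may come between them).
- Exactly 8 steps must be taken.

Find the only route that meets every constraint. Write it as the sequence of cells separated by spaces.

M P Q N K H F D A

The waypoints must appear in the order K, H, with no cell reused.
Route from M: down 1 to P, right 1 to Q, up 3 to H, left 2 to D, up 1 to A — 8 moves in all.
Check: order respected (K at step 4, H at step 5); 8 moves as required.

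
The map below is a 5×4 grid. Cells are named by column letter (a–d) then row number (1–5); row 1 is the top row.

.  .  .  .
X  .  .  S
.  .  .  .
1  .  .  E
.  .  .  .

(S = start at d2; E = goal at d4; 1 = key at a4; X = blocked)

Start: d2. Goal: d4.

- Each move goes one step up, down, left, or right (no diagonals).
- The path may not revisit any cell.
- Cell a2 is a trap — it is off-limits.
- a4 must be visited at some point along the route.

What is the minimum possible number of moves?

Any route passes through a4 somewhere between d2 and d4. Summing Manhattan distances along the two legs (d2 → a4 → d4) gives a lower bound of 5 + 3 = 8 moves.
A route of 8 moves achieves this: d2 → d3 → c3 → b3 → a3 → a4 → b4 → c4 → d4.
Since 8 matches the lower bound, it is optimal.

8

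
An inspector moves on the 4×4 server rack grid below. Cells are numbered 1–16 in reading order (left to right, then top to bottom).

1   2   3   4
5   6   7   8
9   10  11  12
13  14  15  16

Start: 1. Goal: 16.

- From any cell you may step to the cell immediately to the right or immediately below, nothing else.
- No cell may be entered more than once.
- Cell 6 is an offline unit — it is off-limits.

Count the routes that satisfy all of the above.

8

A right/down-only route from 1 to 16 makes exactly 3 down-moves and 3 right-moves in some order.
With no other constraints that would be C(6,3) = 20 routes.
Subtract routes through each blocked cell (inclusion–exclusion for overlaps): − through 6: 12 → 8.
That gives 8 routes.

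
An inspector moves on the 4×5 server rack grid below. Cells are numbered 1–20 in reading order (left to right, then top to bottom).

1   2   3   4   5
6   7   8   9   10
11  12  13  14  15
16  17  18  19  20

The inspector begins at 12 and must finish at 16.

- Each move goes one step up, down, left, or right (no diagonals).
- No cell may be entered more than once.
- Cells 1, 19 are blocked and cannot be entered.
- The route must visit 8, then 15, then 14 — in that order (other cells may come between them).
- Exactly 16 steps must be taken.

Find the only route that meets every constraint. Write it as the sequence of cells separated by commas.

The waypoints must appear in the order 8, 15, 14, with no cell reused.
Route from 12: left to 11, up to 6, right to 7, up to 2, right to 3, down to 8, right to 9, up to 4, right to 5, 2× down (reaching 15), 2× left (reaching 13), down to 18, 2× left (reaching 16) — 16 moves in all.
Check: order respected (8 at step 6, 15 at step 11, 14 at step 12); 16 moves as required.

12, 11, 6, 7, 2, 3, 8, 9, 4, 5, 10, 15, 14, 13, 18, 17, 16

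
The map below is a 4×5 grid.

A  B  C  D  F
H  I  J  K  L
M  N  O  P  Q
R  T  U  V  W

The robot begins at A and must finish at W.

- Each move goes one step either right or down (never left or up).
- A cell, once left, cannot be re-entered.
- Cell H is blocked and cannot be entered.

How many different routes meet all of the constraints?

20

A right/down-only route from A to W makes exactly 3 down-moves and 4 right-moves in some order.
With no other constraints that would be C(7,3) = 35 routes.
Subtract routes through each blocked cell (inclusion–exclusion for overlaps): − through H: 15 → 20.
That gives 20 routes.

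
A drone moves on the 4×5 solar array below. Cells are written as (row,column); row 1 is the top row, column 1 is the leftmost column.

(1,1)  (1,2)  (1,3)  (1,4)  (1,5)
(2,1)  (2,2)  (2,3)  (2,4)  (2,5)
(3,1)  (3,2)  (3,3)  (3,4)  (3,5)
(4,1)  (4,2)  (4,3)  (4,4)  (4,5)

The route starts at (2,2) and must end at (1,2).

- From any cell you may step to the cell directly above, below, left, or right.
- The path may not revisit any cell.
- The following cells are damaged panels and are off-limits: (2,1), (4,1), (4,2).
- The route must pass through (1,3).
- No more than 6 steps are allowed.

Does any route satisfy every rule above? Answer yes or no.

One route that works: (2,2) → (2,3) → (1,3) → (1,2).

yes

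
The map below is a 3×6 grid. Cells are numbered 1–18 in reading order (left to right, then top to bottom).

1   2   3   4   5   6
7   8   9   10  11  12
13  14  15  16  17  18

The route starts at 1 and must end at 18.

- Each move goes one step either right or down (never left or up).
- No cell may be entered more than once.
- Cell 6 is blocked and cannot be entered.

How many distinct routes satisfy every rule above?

A right/down-only route from 1 to 18 makes exactly 2 down-moves and 5 right-moves in some order.
With no other constraints that would be C(7,2) = 21 routes.
Subtract routes through each blocked cell (inclusion–exclusion for overlaps): − through 6: 1 → 20.
That gives 20 routes.

20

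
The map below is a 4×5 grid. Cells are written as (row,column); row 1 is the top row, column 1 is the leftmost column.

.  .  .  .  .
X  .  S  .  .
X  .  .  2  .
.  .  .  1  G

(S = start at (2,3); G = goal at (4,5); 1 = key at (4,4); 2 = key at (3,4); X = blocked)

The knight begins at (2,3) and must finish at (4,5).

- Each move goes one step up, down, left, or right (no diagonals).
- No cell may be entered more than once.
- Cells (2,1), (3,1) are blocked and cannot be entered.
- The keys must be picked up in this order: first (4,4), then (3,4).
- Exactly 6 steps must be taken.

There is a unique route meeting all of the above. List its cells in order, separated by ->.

The waypoints must appear in the order (4,4), (3,4), with no cell reused.
Route from (2,3): 2× down (reaching (4,3)), right to (4,4), up to (3,4), right to (3,5), down to (4,5) — 6 moves in all.
Check: order respected (1 at step 3, 2 at step 4); 6 moves as required.

(2,3) -> (3,3) -> (4,3) -> (4,4) -> (3,4) -> (3,5) -> (4,5)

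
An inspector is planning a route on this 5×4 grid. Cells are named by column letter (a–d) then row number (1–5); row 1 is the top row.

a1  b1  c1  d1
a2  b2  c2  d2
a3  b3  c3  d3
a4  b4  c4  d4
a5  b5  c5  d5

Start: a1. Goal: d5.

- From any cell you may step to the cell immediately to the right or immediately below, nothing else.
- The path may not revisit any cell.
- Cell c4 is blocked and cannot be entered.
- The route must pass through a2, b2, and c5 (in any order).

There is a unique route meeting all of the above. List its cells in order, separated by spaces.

Moves only go right or down, so the column and row indices never decrease.
Route from a1: down 1 to a2, right 1 to b2, down 3 to b5, right 2 to d5 — 7 moves in all.
Check: all required cells visited.

a1 a2 b2 b3 b4 b5 c5 d5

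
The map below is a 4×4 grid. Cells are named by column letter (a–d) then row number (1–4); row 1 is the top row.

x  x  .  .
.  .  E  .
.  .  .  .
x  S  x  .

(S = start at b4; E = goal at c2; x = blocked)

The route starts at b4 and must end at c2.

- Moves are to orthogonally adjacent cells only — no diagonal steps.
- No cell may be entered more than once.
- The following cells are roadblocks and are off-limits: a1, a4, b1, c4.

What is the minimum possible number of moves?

3

The Manhattan distance from b4 to c2 is |4−2| + |2−3| = 3, so at least 3 moves are needed.
A route of 3 moves achieves this: b4 → b3 → b2 → c2.
Since 3 matches the lower bound, it is optimal.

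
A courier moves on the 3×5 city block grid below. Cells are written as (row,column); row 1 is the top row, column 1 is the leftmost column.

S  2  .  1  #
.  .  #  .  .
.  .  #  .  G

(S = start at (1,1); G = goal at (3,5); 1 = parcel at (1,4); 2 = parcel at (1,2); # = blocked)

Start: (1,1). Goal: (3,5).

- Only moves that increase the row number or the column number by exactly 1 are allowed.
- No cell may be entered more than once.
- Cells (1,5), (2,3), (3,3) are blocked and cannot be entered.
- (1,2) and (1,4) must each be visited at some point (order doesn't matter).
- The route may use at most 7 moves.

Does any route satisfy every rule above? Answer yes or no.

One route that works: (1,1) → (1,2) → (1,3) → (1,4) → (2,4) → (3,4) → (3,5).

yes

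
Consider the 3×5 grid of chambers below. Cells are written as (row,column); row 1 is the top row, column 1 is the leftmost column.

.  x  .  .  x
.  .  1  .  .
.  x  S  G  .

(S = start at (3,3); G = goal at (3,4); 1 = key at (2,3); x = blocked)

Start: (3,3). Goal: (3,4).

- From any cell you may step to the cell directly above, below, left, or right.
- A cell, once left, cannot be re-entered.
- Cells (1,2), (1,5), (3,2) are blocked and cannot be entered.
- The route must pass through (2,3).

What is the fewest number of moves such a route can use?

Any route passes through (2,3) somewhere between (3,3) and (3,4). Summing Manhattan distances along the two legs ((3,3) → (2,3) → (3,4)) gives a lower bound of 1 + 2 = 3 moves.
A route of 3 moves achieves this: (3,3) → (2,3) → (2,4) → (3,4).
Since 3 matches the lower bound, it is optimal.

3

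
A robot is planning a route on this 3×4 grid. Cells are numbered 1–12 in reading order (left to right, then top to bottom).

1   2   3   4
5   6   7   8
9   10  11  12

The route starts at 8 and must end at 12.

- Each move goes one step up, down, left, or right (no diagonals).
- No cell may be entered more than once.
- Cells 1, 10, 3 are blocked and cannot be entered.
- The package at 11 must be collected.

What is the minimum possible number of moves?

3

Any route passes through 11 somewhere between 8 and 12. Summing Manhattan distances along the two legs (8 → 11 → 12) gives a lower bound of 2 + 1 = 3 moves.
A route of 3 moves achieves this: 8 → 7 → 11 → 12.
Since 3 matches the lower bound, it is optimal.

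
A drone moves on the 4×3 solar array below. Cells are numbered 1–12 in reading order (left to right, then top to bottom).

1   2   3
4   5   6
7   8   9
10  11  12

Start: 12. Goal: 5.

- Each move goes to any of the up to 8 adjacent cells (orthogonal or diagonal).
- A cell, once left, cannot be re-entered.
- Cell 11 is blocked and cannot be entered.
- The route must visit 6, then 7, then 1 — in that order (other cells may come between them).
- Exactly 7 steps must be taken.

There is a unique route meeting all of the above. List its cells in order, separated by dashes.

12 - 9 - 6 - 8 - 7 - 4 - 1 - 5

The waypoints must appear in the order 6, 7, 1, with no cell reused.
Route from 12: up 2 to 6, down-left 1 to 8, left 1 to 7, up 2 to 1, down-right 1 to 5 — 7 moves in all.
Check: order respected (6 at step 2, 7 at step 4, 1 at step 6); 7 moves as required.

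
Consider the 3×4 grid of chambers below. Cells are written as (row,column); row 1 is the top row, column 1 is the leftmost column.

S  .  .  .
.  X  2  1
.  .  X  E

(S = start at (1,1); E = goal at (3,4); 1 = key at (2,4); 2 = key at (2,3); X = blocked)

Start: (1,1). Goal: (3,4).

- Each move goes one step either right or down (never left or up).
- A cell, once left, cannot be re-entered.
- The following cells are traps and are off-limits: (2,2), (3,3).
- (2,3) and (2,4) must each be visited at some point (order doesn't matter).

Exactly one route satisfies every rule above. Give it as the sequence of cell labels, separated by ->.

Moves only go right or down, so the column and row indices never decrease.
Route from (1,1): 2× right (reaching (1,3)), down to (2,3), right to (2,4), down to (3,4) — 5 moves in all.
Check: all required cells visited.

(1,1) -> (1,2) -> (1,3) -> (2,3) -> (2,4) -> (3,4)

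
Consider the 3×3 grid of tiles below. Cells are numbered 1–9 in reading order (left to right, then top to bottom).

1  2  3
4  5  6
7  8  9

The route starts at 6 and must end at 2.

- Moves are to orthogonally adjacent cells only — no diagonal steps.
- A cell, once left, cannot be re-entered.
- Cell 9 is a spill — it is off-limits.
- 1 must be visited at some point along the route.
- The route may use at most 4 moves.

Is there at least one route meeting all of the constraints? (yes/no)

One route that works: 6 → 5 → 4 → 1 → 2.

yes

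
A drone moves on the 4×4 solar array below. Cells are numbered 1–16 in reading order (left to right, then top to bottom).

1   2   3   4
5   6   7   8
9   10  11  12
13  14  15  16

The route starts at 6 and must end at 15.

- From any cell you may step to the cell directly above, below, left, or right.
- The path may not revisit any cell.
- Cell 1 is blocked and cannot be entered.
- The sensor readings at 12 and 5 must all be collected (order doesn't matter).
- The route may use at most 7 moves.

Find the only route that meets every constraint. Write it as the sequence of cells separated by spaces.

6 5 9 10 11 12 16 15

The budget equals the shortest possible length, so every move has to be on a shortest route through the required cells.
Route from 6: left 1 to 5, down 1 to 9, right 3 to 12, down 1 to 16, left 1 to 15 — 7 moves in all.
Check: all required cells visited; 7 ≤ 7 moves.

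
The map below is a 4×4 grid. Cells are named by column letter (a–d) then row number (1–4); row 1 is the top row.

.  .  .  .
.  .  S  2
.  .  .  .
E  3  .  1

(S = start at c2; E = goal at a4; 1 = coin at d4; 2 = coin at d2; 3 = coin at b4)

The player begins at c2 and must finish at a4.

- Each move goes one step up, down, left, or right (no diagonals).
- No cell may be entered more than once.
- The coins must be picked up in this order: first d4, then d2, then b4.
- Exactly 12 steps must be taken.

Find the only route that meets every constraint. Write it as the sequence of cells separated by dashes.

The waypoints must appear in the order d4, d2, b4, with no cell reused.
Route from c2: down 2 to c4, right 1 to d4, up 3 to d1, left 2 to b1, down 3 to b4, left 1 to a4 — 12 moves in all.
Check: order respected (1 at step 3, 2 at step 5, 3 at step 11); 12 moves as required.

c2 - c3 - c4 - d4 - d3 - d2 - d1 - c1 - b1 - b2 - b3 - b4 - a4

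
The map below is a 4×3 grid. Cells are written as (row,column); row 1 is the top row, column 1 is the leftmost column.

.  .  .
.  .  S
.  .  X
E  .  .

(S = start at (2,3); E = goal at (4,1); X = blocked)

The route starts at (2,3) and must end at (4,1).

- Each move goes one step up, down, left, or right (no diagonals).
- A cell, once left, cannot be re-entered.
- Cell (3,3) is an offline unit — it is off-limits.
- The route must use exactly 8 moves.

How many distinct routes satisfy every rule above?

5

Need simple routes of exactly 8 moves from (2,3) to (4,1) (Manhattan distance 4, so 2 moves are spent on a detour and 2 undoing it).
Enumerating: (2,3) (1,3) (1,2) (2,2) (2,1) (3,1) (3,2) (4,2) (4,1) | (2,3) (1,3) (1,2) (1,1) (2,1) (3,1) (3,2) (4,2) (4,1) | (2,3) (1,3) (1,2) (1,1) (2,1) (2,2) (3,2) (4,2) (4,1) | (2,3) (1,3) (1,2) (1,1) (2,1) (2,2) (3,2) (3,1) (4,1) | (2,3) (2,2) (1,2) (1,1) (2,1) (3,1) (3,2) (4,2) (4,1).
That gives 5 routes.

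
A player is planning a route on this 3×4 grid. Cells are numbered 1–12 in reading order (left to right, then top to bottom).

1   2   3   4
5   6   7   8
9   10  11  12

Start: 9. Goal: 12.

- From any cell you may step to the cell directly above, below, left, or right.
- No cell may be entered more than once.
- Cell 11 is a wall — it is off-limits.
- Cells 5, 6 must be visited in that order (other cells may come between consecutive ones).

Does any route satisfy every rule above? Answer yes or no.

One route that works: 9 → 5 → 6 → 7 → 8 → 12.

yes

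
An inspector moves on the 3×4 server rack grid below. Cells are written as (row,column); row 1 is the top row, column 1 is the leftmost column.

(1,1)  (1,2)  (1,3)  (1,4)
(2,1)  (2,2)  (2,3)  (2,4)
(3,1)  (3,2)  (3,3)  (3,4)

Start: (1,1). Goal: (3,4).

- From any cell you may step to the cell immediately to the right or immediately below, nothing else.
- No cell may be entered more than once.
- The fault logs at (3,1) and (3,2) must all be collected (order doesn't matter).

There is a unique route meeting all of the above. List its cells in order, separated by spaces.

Moves only go right or down, so the column and row indices never decrease.
Route from (1,1): down 2 to (3,1), right 3 to (3,4) — 5 moves in all.
Check: all required cells visited.

(1,1) (2,1) (3,1) (3,2) (3,3) (3,4)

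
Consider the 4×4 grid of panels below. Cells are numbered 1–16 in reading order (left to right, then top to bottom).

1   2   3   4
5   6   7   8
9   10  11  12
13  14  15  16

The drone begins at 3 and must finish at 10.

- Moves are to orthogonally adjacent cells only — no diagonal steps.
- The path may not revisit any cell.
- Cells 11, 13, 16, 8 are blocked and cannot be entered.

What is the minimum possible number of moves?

3

The Manhattan distance from 3 to 10 is |1−3| + |3−2| = 3, so at least 3 moves are needed.
A route of 3 moves achieves this: 3 → 7 → 6 → 10.
Since 3 matches the lower bound, it is optimal.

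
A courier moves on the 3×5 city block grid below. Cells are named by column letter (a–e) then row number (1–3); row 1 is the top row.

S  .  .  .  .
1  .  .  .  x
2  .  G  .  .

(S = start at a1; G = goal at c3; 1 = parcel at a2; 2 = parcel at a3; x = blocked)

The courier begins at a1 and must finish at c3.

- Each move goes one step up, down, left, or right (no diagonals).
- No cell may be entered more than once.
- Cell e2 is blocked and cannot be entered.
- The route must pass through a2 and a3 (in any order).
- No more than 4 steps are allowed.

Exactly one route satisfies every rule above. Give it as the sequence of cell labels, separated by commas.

a1, a2, a3, b3, c3

Any route must reach a2 and a3 and still end at c3 within 4 moves, so the order of the required stops is forced.
Route from a1: down 2 to a3, right 2 to c3 — 4 moves in all.
Check: all required cells visited; 4 ≤ 4 moves.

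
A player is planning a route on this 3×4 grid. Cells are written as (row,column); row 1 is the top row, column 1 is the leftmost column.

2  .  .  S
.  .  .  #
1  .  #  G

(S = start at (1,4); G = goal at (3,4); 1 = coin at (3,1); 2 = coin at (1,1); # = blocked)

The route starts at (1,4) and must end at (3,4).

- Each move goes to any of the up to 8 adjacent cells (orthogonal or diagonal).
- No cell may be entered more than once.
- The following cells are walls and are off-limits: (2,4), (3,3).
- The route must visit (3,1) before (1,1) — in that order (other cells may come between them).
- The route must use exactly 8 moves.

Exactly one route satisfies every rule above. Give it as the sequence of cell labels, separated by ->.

(1,4) -> (1,3) -> (2,2) -> (3,1) -> (2,1) -> (1,1) -> (1,2) -> (2,3) -> (3,4)

The waypoints must appear in the order (3,1), (1,1), with no cell reused.
Route from (1,4): left 1 to (1,3), down-left 2 to (3,1), up 2 to (1,1), right 1 to (1,2), down-right 2 to (3,4) — 8 moves in all.
Check: order respected (1 at step 3, 2 at step 5); 8 moves as required.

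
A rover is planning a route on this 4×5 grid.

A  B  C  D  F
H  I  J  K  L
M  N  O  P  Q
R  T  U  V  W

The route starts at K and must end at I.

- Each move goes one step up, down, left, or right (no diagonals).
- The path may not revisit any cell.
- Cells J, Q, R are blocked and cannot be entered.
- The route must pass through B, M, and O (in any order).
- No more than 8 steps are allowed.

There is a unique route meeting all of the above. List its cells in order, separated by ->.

The budget equals the shortest possible length, so every move has to be on a shortest route through the required cells.
Route from K: down 1 to P, left 3 to M, up 2 to A, right 1 to B, down 1 to I — 8 moves in all.
Check: all required cells visited; 8 ≤ 8 moves.

K -> P -> O -> N -> M -> H -> A -> B -> I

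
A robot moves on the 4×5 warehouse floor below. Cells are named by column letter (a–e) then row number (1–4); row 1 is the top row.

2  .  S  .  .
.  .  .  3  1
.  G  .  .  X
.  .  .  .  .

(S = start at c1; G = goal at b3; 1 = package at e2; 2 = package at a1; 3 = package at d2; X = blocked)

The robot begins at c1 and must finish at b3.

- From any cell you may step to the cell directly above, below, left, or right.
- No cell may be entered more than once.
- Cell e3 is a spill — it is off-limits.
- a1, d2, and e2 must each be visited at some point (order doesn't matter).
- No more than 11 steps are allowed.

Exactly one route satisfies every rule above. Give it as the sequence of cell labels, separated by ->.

The budget equals the shortest possible length, so every move has to be on a shortest route through the required cells.
Route from c1: right 2 to e1, down 1 to e2, left 3 to b2, up 1 to b1, left 1 to a1, down 2 to a3, right 1 to b3 — 11 moves in all.
Check: all required cells visited; 11 ≤ 11 moves.

c1 -> d1 -> e1 -> e2 -> d2 -> c2 -> b2 -> b1 -> a1 -> a2 -> a3 -> b3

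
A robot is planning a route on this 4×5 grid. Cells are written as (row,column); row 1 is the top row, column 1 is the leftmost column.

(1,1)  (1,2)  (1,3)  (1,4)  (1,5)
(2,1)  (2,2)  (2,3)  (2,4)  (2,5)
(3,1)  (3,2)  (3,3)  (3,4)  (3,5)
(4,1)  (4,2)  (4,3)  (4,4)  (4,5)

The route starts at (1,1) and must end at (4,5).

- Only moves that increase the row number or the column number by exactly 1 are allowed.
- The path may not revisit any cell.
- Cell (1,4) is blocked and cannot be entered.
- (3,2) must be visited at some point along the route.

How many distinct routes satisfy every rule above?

A right/down-only route from (1,1) to (4,5) makes exactly 3 down-moves and 4 right-moves in some order.
With no other constraints that would be C(7,3) = 35 routes.
Split at (3,2) and multiply the segment counts (each segment already excludes blocked cells): (1,1)→(3,2): 3; (3,2)→(4,5): 4; product = 12.
That gives 12 routes.

12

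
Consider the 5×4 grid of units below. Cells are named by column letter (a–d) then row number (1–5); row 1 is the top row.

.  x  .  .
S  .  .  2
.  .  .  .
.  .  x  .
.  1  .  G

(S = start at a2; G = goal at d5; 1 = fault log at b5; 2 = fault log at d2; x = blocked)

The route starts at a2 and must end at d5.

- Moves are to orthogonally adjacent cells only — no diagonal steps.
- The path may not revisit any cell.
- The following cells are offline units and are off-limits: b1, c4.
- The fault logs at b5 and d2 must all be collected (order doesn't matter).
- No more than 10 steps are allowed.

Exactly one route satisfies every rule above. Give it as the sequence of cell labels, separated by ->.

a2 -> b2 -> c2 -> d2 -> d3 -> c3 -> b3 -> b4 -> b5 -> c5 -> d5

The 10-move cap with required stops at b5, d2 leaves no slack for detours.
Route from a2: right 3 to d2, down 1 to d3, left 2 to b3, down 2 to b5, right 2 to d5 — 10 moves in all.
Check: all required cells visited; 10 ≤ 10 moves.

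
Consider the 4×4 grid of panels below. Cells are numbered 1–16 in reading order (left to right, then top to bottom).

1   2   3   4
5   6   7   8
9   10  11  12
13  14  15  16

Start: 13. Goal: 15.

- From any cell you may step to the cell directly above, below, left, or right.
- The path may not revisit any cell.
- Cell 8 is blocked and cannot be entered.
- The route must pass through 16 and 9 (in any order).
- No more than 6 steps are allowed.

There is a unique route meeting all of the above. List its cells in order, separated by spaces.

The budget equals the shortest possible length, so every move has to be on a shortest route through the required cells.
Route from 13: up 1 to 9, right 3 to 12, down 1 to 16, left 1 to 15 — 6 moves in all.
Check: all required cells visited; 6 ≤ 6 moves.

13 9 10 11 12 16 15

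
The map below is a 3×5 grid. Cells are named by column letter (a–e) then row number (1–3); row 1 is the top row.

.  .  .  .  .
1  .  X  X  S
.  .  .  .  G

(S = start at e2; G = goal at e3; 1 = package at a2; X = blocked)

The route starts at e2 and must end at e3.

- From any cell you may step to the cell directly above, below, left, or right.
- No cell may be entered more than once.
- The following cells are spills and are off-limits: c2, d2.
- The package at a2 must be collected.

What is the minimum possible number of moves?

Any route passes through a2 somewhere between e2 and e3. Summing Manhattan distances along the two legs (e2 → a2 → e3) gives a lower bound of 4 + 5 = 9 moves.
That bound ignores the blocked cells. Measuring each leg by the fewest moves that actually steer around them (e2→a2: 6; a2→e3: 5) raises the lower bound to 11.
A route of 11 moves exists: e2 → e1 → d1 → c1 → b1 → b2 → a2 → a3 → b3 → c3 → d3 → e3.
Since 11 matches that lower bound, it is optimal.

11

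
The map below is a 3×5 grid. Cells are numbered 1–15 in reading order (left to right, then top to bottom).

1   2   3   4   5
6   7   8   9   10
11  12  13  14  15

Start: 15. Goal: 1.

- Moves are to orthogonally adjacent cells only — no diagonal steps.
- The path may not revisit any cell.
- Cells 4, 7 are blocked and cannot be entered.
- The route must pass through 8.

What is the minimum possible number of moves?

6

Any route passes through 8 somewhere between 15 and 1. Summing Manhattan distances along the two legs (15 → 8 → 1) gives a lower bound of 3 + 3 = 6 moves.
A route of 6 moves achieves this: 15 → 10 → 9 → 8 → 3 → 2 → 1.
Since 6 matches the lower bound, it is optimal.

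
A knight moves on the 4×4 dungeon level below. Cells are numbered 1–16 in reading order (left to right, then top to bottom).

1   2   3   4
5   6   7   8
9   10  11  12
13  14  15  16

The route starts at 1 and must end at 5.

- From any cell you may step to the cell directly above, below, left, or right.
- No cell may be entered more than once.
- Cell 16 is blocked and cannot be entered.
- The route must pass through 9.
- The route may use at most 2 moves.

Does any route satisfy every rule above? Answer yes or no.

no

Even ignoring the no-revisit rule, getting from 1 to 5 via 9 needs at least 2 + 1 = 3 moves (Manhattan distance per leg), which exceeds the 2-move limit.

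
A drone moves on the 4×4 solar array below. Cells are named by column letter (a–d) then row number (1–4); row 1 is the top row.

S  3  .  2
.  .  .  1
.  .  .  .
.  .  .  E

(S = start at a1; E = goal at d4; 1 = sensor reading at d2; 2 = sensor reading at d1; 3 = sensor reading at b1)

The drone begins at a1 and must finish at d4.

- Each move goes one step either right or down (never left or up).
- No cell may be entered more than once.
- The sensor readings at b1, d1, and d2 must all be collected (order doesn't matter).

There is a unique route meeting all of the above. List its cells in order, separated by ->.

Moves only go right or down, so the column and row indices never decrease.
Route from a1: 3× right (reaching d1), 3× down (reaching d4) — 6 moves in all.
Check: all required cells visited.

a1 -> b1 -> c1 -> d1 -> d2 -> d3 -> d4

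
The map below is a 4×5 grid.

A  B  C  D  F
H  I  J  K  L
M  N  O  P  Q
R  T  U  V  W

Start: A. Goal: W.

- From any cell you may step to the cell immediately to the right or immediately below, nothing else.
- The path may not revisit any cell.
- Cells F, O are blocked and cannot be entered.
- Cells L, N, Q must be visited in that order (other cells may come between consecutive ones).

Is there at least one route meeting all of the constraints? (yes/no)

N lies to the left of L, so going from L to N would need a leftward move — but moves only go right/down, so L cannot be visited before N.

no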